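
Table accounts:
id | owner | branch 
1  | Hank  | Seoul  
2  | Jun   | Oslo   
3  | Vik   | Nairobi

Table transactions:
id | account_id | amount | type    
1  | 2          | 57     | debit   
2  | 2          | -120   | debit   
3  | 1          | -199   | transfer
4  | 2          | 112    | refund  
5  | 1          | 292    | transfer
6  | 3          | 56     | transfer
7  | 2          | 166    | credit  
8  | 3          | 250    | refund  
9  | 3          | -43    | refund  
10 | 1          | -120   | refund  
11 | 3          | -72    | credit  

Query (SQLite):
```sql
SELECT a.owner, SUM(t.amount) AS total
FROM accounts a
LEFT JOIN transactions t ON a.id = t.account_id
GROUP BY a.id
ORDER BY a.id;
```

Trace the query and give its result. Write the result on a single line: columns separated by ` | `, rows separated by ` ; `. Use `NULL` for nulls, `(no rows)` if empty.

Hank | -27 ; Jun | 215 ; Vik | 191

LEFT JOIN keeps every accounts row; unmatched ones get NULL for transactions columns.
Group by accounts.id and compute SUM(t.amount). SUM over an all-NULL group is NULL.
  1: ids {3, 5, 10} → SUM(t.amount)=-27
  2: ids {1, 2, 4, 7} → SUM(t.amount)=215
  3: ids {6, 8, 9, 11} → SUM(t.amount)=191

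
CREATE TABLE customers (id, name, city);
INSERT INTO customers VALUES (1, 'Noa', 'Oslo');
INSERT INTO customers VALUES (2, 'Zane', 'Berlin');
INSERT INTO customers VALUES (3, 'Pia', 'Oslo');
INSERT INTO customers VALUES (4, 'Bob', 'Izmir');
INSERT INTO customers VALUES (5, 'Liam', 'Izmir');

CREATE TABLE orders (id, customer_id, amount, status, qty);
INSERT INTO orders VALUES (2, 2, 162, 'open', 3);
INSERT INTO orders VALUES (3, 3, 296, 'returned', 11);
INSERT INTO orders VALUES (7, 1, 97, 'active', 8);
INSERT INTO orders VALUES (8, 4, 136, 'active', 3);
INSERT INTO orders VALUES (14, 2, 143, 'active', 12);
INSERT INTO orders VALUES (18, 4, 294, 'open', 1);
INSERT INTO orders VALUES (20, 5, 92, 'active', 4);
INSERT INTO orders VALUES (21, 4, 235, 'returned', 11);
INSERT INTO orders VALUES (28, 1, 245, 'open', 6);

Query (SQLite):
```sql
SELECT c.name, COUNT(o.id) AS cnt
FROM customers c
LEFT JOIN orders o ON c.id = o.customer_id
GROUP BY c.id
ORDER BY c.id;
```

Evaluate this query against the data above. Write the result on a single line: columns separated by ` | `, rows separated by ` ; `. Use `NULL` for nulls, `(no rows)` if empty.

LEFT JOIN keeps every customers row; unmatched ones get NULL for orders columns.
Group by customers.id and compute COUNT(o.id). COUNT(col) of an all-NULL group is 0.
  1: ids {7, 28} → COUNT(o.id)=2
  2: ids {2, 14} → COUNT(o.id)=2
  3: ids {3} → COUNT(o.id)=1
  4: ids {8, 18, 21} → COUNT(o.id)=3
  5: ids {20} → COUNT(o.id)=1

Noa | 2 ; Zane | 2 ; Pia | 1 ; Bob | 3 ; Liam | 1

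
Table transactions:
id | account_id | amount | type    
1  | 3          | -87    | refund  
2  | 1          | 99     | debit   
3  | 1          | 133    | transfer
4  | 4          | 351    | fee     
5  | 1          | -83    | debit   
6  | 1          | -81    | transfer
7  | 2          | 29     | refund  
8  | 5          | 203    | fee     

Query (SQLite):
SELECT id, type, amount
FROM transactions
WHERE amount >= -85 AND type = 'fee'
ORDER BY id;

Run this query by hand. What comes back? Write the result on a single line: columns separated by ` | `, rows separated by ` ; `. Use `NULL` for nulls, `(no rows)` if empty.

4 | fee | 351 ; 8 | fee | 203

amount >= -85: ids {2, 3, 4, 5, 6, 7, 8}
type = 'fee': ids {4, 8}
Combine with AND.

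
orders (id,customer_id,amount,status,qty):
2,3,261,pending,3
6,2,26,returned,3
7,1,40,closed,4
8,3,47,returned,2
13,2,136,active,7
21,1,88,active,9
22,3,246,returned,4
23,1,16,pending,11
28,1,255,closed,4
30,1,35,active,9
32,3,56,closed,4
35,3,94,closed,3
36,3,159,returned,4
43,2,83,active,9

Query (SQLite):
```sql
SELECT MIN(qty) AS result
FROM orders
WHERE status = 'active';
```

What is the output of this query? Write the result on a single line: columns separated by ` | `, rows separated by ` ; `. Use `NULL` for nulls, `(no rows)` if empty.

Rows where status='active' → qty values: [7, 9, 9, 9].
MIN of non-NULL values = 7.

7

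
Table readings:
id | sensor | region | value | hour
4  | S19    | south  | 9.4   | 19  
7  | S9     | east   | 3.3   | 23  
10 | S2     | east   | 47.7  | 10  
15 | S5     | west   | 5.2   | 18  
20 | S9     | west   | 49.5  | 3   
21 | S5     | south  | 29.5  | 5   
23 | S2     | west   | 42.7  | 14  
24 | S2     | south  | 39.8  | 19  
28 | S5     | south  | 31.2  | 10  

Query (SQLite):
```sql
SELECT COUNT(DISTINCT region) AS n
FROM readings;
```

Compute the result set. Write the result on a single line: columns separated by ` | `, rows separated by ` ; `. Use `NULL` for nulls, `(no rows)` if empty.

3

Count distinct non-NULL region values.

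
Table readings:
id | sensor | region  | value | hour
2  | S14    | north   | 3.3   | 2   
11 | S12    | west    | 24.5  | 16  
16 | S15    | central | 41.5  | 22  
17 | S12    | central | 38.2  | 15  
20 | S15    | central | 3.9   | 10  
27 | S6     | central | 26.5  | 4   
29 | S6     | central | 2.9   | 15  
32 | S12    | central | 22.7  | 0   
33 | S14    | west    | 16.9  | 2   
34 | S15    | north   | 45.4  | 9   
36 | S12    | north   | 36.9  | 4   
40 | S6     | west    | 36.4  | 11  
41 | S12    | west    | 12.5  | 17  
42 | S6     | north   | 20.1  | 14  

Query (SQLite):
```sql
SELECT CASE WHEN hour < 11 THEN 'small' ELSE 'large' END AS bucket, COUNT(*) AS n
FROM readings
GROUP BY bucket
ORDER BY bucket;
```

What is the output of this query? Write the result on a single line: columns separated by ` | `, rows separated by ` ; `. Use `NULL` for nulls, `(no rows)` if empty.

Bucket rows by hour < 11 → 'small' else 'large'; count each bucket.

large | 7 ; small | 7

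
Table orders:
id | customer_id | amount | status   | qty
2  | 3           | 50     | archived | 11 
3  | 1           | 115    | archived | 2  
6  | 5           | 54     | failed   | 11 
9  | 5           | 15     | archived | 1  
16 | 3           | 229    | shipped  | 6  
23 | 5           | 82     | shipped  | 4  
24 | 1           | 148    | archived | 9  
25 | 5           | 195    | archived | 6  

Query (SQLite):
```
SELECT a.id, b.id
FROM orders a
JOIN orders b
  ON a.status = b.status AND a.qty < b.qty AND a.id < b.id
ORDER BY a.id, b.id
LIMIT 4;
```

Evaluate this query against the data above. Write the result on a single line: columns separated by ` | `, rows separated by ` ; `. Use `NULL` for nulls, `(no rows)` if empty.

3 | 24 ; 3 | 25 ; 9 | 24 ; 9 | 25

Pairs (a,b) with same status, a.qty < b.qty, a.id < b.id.
status groups: archived:{2,3,9,24,25} failed:{6} shipped:{16,23}
Ordered by (a.id, b.id); first 4.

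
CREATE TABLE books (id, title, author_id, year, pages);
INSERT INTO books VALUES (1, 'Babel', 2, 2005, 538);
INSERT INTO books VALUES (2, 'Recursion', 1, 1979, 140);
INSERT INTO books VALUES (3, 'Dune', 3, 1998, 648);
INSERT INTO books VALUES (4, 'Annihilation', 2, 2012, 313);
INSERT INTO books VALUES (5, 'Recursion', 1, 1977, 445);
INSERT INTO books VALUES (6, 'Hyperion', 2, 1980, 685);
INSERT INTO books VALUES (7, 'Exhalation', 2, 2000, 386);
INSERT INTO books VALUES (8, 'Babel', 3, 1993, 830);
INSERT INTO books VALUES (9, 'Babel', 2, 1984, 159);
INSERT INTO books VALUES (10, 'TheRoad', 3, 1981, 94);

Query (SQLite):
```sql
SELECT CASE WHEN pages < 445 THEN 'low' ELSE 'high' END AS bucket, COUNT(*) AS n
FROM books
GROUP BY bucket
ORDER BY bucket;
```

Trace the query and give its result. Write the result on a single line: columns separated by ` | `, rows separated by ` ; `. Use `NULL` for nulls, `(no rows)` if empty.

Bucket rows by pages < 445 → 'low' else 'high'; count each bucket.

high | 5 ; low | 5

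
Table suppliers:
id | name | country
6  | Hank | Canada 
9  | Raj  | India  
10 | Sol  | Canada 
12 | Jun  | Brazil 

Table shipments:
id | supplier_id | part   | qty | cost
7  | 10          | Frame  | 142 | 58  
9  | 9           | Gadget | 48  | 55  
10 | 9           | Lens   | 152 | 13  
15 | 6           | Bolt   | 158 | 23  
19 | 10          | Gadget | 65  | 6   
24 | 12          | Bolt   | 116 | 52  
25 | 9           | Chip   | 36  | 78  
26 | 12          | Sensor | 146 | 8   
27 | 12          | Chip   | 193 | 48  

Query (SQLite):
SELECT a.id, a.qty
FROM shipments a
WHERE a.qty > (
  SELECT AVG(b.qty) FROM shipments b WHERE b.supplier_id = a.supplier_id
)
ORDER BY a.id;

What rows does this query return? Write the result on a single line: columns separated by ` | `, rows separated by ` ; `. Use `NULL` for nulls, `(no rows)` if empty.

For each shipments row a, compute AVG(qty) over rows sharing a.supplier_id.
Keep row a if a.qty > that per-group AVG.
  supplier_id=6: AVG(qty) = 158.0
  supplier_id=9: AVG(qty) = 78.666667
  supplier_id=10: AVG(qty) = 103.5
  supplier_id=12: AVG(qty) = 151.666667

7 | 142 ; 10 | 152 ; 27 | 193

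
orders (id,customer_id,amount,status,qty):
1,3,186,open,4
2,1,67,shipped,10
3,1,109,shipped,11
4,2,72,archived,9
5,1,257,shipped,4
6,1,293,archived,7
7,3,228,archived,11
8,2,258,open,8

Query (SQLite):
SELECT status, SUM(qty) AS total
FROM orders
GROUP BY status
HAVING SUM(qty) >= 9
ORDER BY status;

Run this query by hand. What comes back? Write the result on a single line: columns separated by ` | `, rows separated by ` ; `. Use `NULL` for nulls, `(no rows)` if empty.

Partition orders by status; compute SUM(qty) within each group.
HAVING: keep groups where SUM(qty) >= 9.
  archived: ids {4, 6, 7} → SUM(qty)=27
  open: ids {1, 8} → SUM(qty)=12
  shipped: ids {2, 3, 5} → SUM(qty)=25

archived | 27 ; open | 12 ; shipped | 25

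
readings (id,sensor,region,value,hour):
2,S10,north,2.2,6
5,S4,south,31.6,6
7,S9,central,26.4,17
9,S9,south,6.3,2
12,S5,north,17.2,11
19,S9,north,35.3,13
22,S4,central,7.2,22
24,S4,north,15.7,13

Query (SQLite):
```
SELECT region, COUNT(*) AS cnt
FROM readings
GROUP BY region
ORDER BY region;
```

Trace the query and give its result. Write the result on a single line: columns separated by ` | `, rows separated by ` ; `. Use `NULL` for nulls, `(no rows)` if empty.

central | 2 ; north | 4 ; south | 2

Partition readings by region; compute COUNT(*) within each group.
  central: ids {7, 22} → COUNT(*)=2
  north: ids {2, 12, 19, 24} → COUNT(*)=4
  south: ids {5, 9} → COUNT(*)=2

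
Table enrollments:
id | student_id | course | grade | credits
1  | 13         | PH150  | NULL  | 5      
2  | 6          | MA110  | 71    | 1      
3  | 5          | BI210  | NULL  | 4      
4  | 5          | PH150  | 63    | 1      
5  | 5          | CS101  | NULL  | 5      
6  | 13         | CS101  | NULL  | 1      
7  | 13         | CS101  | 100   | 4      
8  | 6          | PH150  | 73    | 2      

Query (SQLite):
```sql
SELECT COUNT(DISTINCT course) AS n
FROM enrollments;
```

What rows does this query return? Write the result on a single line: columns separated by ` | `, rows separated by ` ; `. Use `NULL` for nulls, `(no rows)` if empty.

Count distinct non-NULL course values.

4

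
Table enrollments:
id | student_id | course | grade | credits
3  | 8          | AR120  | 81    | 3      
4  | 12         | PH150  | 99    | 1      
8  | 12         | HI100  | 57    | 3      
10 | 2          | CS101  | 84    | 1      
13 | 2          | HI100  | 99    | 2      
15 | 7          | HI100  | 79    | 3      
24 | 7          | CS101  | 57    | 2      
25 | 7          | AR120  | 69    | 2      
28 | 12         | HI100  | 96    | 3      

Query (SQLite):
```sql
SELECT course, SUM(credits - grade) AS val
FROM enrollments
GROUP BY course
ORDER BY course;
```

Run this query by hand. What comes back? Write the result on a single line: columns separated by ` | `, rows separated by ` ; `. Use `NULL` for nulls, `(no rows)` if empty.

For each row compute credits - grade.
Group by course; take SUM of the expression per group.
  AR120: ids {3, 25} → SUM(credits - grade)=-145
  CS101: ids {10, 24} → SUM(credits - grade)=-138
  HI100: ids {8, 13, 15, 28} → SUM(credits - grade)=-320
  PH150: ids {4} → SUM(credits - grade)=-98

AR120 | -145 ; CS101 | -138 ; HI100 | -320 ; PH150 | -98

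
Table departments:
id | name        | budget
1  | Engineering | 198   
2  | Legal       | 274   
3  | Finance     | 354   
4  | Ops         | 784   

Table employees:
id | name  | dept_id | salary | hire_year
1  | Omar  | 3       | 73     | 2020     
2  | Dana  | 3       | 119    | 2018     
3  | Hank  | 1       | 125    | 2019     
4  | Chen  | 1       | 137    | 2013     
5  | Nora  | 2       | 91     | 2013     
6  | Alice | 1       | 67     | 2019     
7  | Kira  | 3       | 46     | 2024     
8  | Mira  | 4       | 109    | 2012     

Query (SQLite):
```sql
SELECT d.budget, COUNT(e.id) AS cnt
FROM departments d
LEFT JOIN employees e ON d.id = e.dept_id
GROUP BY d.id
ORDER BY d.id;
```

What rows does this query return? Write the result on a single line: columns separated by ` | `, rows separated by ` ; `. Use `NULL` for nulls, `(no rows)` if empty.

LEFT JOIN keeps every departments row; unmatched ones get NULL for employees columns.
Group by departments.id and compute COUNT(e.id). COUNT(col) of an all-NULL group is 0.
  1: ids {3, 4, 6} → COUNT(e.id)=3
  2: ids {5} → COUNT(e.id)=1
  3: ids {1, 2, 7} → COUNT(e.id)=3
  4: ids {8} → COUNT(e.id)=1

198 | 3 ; 274 | 1 ; 354 | 3 ; 784 | 1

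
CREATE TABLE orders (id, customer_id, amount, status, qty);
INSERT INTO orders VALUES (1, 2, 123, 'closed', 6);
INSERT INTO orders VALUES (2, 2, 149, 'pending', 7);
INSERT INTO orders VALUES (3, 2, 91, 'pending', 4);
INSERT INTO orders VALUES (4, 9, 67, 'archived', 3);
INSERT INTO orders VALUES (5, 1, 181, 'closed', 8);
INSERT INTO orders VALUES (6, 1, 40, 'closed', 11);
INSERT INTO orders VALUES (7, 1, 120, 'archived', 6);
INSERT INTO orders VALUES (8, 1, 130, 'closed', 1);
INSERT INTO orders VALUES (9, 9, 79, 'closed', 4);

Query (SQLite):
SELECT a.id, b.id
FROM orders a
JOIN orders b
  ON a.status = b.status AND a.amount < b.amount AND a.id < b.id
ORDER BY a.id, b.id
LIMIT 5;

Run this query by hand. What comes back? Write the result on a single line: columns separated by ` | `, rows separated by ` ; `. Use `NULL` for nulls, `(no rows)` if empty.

Pairs (a,b) with same status, a.amount < b.amount, a.id < b.id.
status groups: archived:{4,7} closed:{1,5,6,8,9} pending:{2,3}
Ordered by (a.id, b.id); first 5.

1 | 5 ; 1 | 8 ; 4 | 7 ; 6 | 8 ; 6 | 9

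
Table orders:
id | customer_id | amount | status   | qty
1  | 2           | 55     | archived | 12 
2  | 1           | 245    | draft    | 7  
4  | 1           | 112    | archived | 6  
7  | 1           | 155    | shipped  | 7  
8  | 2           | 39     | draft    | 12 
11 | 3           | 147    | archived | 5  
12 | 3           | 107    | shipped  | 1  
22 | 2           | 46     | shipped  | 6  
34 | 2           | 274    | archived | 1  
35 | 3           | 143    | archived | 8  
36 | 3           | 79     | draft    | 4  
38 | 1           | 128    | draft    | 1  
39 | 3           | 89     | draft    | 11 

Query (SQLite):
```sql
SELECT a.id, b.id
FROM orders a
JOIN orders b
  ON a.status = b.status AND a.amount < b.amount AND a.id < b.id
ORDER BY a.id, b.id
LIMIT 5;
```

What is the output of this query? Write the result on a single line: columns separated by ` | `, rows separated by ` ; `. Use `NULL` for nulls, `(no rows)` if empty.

Pairs (a,b) with same status, a.amount < b.amount, a.id < b.id.
status groups: archived:{1,4,11,34,35} draft:{2,8,36,38,39} shipped:{7,12,22}
Ordered by (a.id, b.id); first 5.

1 | 4 ; 1 | 11 ; 1 | 34 ; 1 | 35 ; 4 | 11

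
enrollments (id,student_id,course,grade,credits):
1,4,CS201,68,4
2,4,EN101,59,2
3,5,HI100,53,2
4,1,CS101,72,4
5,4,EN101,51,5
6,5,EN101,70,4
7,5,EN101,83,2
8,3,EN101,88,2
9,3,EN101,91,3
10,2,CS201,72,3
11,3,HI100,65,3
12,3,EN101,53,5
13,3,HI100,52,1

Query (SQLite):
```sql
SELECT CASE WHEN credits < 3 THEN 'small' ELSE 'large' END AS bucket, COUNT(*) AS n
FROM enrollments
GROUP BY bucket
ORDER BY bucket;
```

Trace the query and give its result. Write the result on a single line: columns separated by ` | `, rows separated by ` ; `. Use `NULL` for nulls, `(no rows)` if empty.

large | 8 ; small | 5

Bucket rows by credits < 3 → 'small' else 'large'; count each bucket.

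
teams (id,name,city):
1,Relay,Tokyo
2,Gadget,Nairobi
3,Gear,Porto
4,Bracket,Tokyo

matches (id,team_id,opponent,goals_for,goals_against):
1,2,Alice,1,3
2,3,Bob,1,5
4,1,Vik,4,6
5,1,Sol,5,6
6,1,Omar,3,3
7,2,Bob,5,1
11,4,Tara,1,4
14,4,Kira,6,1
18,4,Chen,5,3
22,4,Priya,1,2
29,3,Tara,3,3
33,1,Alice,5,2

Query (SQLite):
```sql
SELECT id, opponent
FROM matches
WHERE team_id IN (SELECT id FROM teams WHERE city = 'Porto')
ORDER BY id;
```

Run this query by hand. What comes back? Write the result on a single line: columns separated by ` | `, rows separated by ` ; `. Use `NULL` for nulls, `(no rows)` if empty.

Inner query: teams.id where city = 'Porto'.
Outer: keep matches rows whose team_id is in that set.
Inner query → {3}

2 | Bob ; 29 | Tara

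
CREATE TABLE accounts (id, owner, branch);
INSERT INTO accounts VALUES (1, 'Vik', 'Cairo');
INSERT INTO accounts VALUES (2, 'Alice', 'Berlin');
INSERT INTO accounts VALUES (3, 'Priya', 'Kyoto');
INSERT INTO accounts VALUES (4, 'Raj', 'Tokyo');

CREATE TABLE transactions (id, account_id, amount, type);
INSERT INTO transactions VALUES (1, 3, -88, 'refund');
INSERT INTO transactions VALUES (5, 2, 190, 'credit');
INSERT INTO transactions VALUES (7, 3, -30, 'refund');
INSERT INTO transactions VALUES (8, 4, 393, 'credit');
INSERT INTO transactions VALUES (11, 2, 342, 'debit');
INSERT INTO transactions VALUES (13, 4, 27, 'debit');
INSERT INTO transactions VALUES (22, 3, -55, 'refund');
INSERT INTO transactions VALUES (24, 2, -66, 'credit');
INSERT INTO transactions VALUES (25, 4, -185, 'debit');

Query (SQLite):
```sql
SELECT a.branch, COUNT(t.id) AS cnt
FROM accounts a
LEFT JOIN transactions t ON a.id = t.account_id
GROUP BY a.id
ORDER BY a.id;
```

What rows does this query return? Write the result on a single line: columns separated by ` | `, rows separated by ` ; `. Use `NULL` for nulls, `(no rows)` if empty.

Cairo | 0 ; Berlin | 3 ; Kyoto | 3 ; Tokyo | 3

LEFT JOIN keeps every accounts row; unmatched ones get NULL for transactions columns.
Group by accounts.id and compute COUNT(t.id). COUNT(col) of an all-NULL group is 0.
  1: ids {—} → COUNT(t.id)=0
  2: ids {5, 11, 24} → COUNT(t.id)=3
  3: ids {1, 7, 22} → COUNT(t.id)=3
  4: ids {8, 13, 25} → COUNT(t.id)=3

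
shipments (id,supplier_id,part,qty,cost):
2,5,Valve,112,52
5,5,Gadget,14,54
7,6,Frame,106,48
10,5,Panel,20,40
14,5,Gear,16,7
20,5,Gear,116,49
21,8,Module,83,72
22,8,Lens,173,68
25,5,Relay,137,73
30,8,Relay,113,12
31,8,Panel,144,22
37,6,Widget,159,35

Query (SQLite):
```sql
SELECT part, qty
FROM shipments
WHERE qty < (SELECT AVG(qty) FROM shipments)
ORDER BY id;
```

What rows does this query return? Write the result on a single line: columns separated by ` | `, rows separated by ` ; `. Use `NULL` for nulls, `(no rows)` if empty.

Gadget | 14 ; Panel | 20 ; Gear | 16 ; Module | 83

Scalar subquery: AVG(qty) over all shipments rows = 99.416667 (≈; comparison uses full precision).
Keep rows where qty < that value.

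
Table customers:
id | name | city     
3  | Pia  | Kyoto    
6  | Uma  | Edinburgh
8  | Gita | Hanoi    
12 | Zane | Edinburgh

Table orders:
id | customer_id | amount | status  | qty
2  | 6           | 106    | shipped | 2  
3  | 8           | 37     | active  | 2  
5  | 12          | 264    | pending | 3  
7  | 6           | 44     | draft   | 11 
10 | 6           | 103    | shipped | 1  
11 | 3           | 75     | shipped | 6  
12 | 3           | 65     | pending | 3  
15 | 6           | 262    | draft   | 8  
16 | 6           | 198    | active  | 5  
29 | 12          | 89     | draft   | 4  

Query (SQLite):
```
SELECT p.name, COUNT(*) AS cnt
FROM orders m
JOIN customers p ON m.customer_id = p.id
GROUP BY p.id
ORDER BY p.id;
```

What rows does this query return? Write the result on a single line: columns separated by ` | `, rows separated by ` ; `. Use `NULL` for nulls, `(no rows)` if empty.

Pia | 2 ; Uma | 5 ; Gita | 1 ; Zane | 2

Join each orders row to its customers via customer_id.
Group joined rows by customers.id; compute COUNT(*) per group.
  3: ids {11, 12} → COUNT(*)=2
  6: ids {2, 7, 10, 15, 16} → COUNT(*)=5
  8: ids {3} → COUNT(*)=1
  12: ids {5, 29} → COUNT(*)=2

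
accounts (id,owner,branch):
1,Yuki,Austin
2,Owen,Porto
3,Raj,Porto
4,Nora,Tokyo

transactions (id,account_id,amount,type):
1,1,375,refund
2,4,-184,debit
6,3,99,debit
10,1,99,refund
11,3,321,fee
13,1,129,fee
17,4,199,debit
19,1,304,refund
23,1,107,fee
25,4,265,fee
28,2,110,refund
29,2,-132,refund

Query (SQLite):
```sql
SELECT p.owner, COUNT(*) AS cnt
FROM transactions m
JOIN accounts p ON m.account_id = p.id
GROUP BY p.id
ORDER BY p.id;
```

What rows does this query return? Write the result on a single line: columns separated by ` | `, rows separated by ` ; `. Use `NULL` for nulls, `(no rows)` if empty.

Yuki | 5 ; Owen | 2 ; Raj | 2 ; Nora | 3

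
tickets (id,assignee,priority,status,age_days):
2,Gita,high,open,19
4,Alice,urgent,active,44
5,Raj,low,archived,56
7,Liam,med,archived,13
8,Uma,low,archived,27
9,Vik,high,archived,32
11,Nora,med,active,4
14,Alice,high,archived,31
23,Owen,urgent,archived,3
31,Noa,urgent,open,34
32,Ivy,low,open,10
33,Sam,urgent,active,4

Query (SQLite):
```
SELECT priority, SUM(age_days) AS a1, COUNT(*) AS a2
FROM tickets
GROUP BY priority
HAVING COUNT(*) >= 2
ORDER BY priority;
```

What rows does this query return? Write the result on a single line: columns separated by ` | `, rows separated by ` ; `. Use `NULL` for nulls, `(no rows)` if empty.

Group tickets by priority.
Per group compute: SUM(age_days), COUNT(*).
HAVING: drop groups with fewer than 2 rows.
  high: ids {2, 9, 14} → SUM(age_days)=82, COUNT(*)=3
  low: ids {5, 8, 32} → SUM(age_days)=93, COUNT(*)=3
  med: ids {7, 11} → SUM(age_days)=17, COUNT(*)=2
  urgent: ids {4, 23, 31, 33} → SUM(age_days)=85, COUNT(*)=4

high | 82 | 3 ; low | 93 | 3 ; med | 17 | 2 ; urgent | 85 | 4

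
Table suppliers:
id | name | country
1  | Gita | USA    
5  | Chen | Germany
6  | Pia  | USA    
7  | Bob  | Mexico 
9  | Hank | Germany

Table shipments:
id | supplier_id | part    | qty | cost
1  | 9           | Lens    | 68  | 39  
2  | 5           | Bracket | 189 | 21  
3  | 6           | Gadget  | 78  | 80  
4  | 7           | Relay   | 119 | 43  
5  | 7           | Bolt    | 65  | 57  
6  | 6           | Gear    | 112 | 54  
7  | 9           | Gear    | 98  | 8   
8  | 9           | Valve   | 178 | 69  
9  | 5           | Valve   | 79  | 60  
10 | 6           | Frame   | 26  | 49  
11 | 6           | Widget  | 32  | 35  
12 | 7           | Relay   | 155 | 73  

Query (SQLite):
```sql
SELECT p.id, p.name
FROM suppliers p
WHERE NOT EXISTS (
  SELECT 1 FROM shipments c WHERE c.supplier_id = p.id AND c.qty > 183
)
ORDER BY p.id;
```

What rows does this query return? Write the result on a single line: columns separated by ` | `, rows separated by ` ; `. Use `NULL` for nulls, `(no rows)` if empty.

1 | Gita ; 6 | Pia ; 7 | Bob ; 9 | Hank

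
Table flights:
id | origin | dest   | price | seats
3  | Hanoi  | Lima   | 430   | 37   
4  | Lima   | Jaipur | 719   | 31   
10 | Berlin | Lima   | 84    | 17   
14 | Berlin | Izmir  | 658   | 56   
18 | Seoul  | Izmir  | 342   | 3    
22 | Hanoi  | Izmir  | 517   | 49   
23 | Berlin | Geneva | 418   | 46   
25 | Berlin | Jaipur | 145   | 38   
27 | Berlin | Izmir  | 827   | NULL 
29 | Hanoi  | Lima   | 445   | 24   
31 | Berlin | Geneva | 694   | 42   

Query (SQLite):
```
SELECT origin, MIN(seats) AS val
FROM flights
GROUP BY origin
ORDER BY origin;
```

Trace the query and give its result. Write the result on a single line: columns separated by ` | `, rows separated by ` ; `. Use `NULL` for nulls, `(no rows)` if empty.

Partition flights by origin; compute MIN(seats) within each group.
  Berlin: ids {10, 14, 23, 25, 27, 31} → MIN(seats)=17
  Hanoi: ids {3, 22, 29} → MIN(seats)=24
  Lima: ids {4} → MIN(seats)=31
  Seoul: ids {18} → MIN(seats)=3

Berlin | 17 ; Hanoi | 24 ; Lima | 31 ; Seoul | 3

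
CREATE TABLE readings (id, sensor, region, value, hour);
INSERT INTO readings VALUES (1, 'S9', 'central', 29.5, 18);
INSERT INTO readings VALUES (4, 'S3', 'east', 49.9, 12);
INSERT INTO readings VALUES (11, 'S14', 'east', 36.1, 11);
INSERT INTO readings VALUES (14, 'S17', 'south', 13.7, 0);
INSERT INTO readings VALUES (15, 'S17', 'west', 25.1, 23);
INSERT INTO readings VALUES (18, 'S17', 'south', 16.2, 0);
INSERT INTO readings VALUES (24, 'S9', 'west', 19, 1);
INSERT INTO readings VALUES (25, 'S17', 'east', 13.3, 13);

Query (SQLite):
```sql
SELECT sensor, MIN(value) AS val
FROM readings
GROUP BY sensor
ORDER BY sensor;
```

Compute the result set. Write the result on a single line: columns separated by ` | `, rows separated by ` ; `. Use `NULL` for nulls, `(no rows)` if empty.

S14 | 36.1 ; S17 | 13.3 ; S3 | 49.9 ; S9 | 19

Partition readings by sensor; compute MIN(value) within each group.
  S14: ids {11} → MIN(value)=36.1
  S17: ids {14, 15, 18, 25} → MIN(value)=13.3
  S3: ids {4} → MIN(value)=49.9
  S9: ids {1, 24} → MIN(value)=19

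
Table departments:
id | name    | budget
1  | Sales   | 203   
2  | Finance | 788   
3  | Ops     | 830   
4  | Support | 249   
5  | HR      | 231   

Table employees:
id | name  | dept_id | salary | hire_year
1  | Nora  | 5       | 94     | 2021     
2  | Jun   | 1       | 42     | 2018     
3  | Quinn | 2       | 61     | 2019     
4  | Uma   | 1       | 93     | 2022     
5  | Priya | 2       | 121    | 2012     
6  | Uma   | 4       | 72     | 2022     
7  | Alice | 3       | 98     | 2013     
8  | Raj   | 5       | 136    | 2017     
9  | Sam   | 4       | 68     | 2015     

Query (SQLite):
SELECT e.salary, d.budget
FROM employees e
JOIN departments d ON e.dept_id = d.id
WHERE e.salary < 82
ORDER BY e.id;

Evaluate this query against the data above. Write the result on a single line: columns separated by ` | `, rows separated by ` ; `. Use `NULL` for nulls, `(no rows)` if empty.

Each employees row matches the departments row where dept_id = departments.id.
Then keep rows with e.salary < 82.

42 | 203 ; 61 | 788 ; 72 | 249 ; 68 | 249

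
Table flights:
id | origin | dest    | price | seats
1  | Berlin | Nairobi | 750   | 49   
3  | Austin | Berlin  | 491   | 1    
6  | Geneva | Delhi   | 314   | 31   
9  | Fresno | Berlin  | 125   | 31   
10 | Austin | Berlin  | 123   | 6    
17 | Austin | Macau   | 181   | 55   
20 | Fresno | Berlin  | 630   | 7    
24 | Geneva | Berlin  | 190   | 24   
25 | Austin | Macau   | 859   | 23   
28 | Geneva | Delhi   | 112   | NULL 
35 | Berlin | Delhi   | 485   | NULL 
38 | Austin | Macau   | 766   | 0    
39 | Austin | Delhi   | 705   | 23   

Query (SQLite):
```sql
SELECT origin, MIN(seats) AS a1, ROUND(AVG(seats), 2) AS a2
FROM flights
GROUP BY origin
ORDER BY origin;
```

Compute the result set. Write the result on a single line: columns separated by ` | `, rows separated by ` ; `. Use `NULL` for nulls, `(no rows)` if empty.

Austin | 0 | 18 ; Berlin | 49 | 49 ; Fresno | 7 | 19 ; Geneva | 24 | 27.5

Group flights by origin.
Per group compute: MIN(seats), ROUND(AVG(seats), 2).
  Austin: ids {3, 10, 17, 25, 38, 39} → MIN(seats)=0, ROUND(AVG(seats), 2)=18
  Berlin: ids {1, 35} → MIN(seats)=49, ROUND(AVG(seats), 2)=49
  Fresno: ids {9, 20} → MIN(seats)=7, ROUND(AVG(seats), 2)=19
  Geneva: ids {6, 24, 28} → MIN(seats)=24, ROUND(AVG(seats), 2)=27.5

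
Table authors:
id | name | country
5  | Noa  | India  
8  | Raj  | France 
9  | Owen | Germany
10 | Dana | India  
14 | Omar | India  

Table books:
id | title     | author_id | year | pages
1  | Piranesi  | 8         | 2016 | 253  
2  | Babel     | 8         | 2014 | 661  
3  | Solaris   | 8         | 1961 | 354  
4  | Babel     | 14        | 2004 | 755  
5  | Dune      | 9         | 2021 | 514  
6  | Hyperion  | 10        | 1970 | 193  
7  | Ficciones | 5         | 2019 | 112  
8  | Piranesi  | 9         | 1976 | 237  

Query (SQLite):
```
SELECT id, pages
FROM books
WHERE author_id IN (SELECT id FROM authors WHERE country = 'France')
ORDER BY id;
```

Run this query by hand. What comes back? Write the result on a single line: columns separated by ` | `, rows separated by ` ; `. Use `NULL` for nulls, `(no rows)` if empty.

1 | 253 ; 2 | 661 ; 3 | 354

Inner query: authors.id where country = 'France'.
Outer: keep books rows whose author_id is in that set.
Inner query → {8}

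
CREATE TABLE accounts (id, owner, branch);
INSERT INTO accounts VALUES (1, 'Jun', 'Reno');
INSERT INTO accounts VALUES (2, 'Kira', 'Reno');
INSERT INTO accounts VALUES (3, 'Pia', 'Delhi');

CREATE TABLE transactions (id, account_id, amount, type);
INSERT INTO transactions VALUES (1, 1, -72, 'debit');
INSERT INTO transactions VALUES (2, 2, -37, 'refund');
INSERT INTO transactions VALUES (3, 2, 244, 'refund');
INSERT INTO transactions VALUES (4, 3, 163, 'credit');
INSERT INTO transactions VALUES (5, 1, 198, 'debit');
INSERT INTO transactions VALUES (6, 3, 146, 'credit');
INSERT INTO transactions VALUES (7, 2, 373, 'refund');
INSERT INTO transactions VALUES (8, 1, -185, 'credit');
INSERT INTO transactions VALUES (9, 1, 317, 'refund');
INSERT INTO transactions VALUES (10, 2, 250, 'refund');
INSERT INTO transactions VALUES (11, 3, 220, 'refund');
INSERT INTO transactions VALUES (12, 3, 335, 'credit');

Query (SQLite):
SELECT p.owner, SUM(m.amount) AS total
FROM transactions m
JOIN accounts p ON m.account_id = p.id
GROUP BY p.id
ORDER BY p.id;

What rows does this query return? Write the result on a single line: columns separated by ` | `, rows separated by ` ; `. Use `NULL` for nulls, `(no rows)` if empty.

Jun | 258 ; Kira | 830 ; Pia | 864

Join each transactions row to its accounts via account_id.
Group joined rows by accounts.id; compute SUM(m.amount) per group.
  1: ids {1, 5, 8, 9} → SUM(m.amount)=258
  2: ids {2, 3, 7, 10} → SUM(m.amount)=830
  3: ids {4, 6, 11, 12} → SUM(m.amount)=864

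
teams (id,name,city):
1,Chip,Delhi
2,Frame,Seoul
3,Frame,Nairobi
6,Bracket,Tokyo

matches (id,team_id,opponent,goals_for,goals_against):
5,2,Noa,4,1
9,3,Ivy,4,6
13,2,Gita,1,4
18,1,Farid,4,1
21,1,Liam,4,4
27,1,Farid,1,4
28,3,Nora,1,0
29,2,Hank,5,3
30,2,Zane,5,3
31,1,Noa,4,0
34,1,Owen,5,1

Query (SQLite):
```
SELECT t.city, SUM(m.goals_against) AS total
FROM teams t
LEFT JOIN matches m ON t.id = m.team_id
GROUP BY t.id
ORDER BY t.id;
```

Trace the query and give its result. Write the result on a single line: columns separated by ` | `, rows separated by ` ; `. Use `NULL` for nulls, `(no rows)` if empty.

Delhi | 10 ; Seoul | 11 ; Nairobi | 6 ; Tokyo | NULL

LEFT JOIN keeps every teams row; unmatched ones get NULL for matches columns.
Group by teams.id and compute SUM(m.goals_against). SUM over an all-NULL group is NULL.
  1: ids {18, 21, 27, 31, 34} → SUM(m.goals_against)=10
  2: ids {5, 13, 29, 30} → SUM(m.goals_against)=11
  3: ids {9, 28} → SUM(m.goals_against)=6
  6: ids {—} → SUM(m.goals_against)=NULL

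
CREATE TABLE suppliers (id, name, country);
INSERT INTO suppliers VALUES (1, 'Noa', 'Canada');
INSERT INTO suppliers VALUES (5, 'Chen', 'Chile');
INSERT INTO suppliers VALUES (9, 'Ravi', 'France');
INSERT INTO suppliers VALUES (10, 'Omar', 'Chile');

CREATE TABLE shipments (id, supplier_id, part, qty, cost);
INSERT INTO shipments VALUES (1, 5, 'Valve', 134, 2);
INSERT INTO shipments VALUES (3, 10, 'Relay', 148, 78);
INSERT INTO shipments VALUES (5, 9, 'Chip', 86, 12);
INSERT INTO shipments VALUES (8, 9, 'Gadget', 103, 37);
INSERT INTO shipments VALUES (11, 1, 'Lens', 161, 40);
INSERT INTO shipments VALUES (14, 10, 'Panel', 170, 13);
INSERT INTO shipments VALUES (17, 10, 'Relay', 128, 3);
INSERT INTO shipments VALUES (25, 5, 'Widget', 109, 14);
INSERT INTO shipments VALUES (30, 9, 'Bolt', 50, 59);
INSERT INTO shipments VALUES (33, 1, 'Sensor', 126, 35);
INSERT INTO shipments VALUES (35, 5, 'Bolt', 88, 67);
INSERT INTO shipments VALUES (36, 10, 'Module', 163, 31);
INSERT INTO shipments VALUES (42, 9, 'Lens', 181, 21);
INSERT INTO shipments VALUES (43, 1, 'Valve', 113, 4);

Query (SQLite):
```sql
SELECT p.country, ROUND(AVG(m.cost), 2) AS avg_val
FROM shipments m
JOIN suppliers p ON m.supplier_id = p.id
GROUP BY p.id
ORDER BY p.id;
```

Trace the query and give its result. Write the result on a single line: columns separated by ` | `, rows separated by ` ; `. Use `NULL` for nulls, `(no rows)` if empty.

Canada | 26.33 ; Chile | 27.67 ; France | 32.25 ; Chile | 31.25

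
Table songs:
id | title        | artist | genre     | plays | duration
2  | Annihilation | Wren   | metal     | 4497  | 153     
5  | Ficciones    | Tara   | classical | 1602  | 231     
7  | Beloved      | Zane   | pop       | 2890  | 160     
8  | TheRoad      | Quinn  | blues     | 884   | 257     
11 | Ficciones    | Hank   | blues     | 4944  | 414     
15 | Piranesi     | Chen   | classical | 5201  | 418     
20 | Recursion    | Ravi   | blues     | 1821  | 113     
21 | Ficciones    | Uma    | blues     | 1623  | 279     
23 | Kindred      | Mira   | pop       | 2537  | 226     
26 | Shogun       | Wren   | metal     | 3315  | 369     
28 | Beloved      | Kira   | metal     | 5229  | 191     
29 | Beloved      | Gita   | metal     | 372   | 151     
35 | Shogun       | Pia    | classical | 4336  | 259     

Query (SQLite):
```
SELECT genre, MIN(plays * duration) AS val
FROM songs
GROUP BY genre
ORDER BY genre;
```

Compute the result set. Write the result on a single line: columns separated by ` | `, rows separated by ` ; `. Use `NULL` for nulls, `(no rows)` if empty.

blues | 205773 ; classical | 370062 ; metal | 56172 ; pop | 462400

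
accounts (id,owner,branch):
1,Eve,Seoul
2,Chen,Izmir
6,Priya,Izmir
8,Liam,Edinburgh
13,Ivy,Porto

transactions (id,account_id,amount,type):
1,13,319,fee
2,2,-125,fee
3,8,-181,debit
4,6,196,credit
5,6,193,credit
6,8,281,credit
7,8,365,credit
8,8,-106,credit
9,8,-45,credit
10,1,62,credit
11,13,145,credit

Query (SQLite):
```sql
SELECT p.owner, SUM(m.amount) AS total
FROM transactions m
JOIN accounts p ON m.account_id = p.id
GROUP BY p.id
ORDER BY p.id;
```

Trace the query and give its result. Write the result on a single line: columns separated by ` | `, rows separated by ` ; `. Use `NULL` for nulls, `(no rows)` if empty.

Join each transactions row to its accounts via account_id.
Group joined rows by accounts.id; compute SUM(m.amount) per group.
  1: ids {10} → SUM(m.amount)=62
  2: ids {2} → SUM(m.amount)=-125
  6: ids {4, 5} → SUM(m.amount)=389
  8: ids {3, 6, 7, 8, 9} → SUM(m.amount)=314
  13: ids {1, 11} → SUM(m.amount)=464

Eve | 62 ; Chen | -125 ; Priya | 389 ; Liam | 314 ; Ivy | 464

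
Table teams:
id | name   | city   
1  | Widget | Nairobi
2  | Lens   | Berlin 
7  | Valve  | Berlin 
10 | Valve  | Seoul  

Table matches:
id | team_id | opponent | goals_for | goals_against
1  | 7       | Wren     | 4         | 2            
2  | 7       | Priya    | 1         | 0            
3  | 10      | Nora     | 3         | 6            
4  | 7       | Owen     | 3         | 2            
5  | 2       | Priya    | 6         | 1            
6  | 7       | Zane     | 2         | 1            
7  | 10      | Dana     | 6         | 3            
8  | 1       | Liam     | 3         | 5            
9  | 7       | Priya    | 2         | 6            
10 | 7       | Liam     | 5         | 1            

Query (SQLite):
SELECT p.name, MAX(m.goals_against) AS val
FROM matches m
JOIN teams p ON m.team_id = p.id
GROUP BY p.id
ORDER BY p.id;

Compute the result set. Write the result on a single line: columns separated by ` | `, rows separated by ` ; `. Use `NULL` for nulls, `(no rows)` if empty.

Widget | 5 ; Lens | 1 ; Valve | 6 ; Valve | 6

Join each matches row to its teams via team_id.
Group joined rows by teams.id; compute MAX(m.goals_against) per group.
  1: ids {8} → MAX(m.goals_against)=5
  2: ids {5} → MAX(m.goals_against)=1
  7: ids {1, 2, 4, 6, 9, 10} → MAX(m.goals_against)=6
  10: ids {3, 7} → MAX(m.goals_against)=6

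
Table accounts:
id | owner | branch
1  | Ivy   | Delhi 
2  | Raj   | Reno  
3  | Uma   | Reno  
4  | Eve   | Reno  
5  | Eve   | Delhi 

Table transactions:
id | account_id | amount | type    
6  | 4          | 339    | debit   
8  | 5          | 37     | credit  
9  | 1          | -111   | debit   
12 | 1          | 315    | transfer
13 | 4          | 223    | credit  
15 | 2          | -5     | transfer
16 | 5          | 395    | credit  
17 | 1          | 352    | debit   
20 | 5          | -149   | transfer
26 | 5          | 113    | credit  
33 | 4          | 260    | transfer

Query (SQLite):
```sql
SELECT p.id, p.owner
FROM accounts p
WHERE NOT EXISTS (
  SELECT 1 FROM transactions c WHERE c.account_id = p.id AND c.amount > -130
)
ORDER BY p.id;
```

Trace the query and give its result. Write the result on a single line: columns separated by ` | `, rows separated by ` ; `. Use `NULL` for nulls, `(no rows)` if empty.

3 | Uma

For each accounts row, check whether any transactions with matching account_id has amount > -130.
Keep rows where that is false.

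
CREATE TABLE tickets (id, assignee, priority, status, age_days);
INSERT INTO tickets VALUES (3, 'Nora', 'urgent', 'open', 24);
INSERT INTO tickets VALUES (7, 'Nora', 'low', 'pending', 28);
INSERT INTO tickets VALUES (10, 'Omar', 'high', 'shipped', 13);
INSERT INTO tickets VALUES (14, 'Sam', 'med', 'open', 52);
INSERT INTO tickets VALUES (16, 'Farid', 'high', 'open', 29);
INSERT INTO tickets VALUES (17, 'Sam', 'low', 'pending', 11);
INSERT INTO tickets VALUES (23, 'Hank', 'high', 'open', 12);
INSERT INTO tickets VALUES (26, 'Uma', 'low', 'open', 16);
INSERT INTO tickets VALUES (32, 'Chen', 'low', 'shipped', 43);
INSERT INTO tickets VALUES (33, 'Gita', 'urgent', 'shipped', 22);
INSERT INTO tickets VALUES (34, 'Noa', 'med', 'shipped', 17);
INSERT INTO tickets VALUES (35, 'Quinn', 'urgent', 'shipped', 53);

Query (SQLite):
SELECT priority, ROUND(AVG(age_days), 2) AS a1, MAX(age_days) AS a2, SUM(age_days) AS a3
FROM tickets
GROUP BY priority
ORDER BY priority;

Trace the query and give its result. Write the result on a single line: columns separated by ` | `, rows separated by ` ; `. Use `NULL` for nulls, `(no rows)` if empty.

Group tickets by priority.
Per group compute: ROUND(AVG(age_days), 2), MAX(age_days), SUM(age_days).
  high: ids {10, 16, 23} → ROUND(AVG(age_days), 2)=18, MAX(age_days)=29, SUM(age_days)=54
  low: ids {7, 17, 26, 32} → ROUND(AVG(age_days), 2)=24.5, MAX(age_days)=43, SUM(age_days)=98
  med: ids {14, 34} → ROUND(AVG(age_days), 2)=34.5, MAX(age_days)=52, SUM(age_days)=69
  urgent: ids {3, 33, 35} → ROUND(AVG(age_days), 2)=33, MAX(age_days)=53, SUM(age_days)=99

high | 18 | 29 | 54 ; low | 24.5 | 43 | 98 ; med | 34.5 | 52 | 69 ; urgent | 33 | 53 | 99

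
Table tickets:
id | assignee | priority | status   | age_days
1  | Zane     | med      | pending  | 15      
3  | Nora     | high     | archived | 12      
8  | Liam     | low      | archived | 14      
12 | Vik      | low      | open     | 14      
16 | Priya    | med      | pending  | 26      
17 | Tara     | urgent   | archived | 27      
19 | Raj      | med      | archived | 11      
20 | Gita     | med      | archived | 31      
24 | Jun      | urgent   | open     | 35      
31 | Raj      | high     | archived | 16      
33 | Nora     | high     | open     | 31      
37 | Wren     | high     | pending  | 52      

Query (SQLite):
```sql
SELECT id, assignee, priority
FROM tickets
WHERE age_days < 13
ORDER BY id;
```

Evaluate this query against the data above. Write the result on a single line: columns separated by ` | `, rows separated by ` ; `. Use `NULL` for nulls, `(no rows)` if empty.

3 | Nora | high ; 19 | Raj | med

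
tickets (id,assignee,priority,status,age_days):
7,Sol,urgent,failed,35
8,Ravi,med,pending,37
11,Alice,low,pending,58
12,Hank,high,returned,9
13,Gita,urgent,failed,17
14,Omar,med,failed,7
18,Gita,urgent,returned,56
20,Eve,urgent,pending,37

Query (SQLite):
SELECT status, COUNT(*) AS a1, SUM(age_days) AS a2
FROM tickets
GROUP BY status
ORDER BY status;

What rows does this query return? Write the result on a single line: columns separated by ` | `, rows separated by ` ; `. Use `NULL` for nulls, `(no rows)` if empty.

failed | 3 | 59 ; pending | 3 | 132 ; returned | 2 | 65

Group tickets by status.
Per group compute: COUNT(*), SUM(age_days).
  failed: ids {7, 13, 14} → COUNT(*)=3, SUM(age_days)=59
  pending: ids {8, 11, 20} → COUNT(*)=3, SUM(age_days)=132
  returned: ids {12, 18} → COUNT(*)=2, SUM(age_days)=65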